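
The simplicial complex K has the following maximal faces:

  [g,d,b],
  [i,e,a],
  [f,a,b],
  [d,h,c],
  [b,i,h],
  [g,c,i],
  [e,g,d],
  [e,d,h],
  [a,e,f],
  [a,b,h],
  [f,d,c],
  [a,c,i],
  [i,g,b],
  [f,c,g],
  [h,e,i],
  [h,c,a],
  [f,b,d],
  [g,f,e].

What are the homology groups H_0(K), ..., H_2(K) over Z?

K has 9 vertices, 27 edges, 18 triangles.
rank ∂_0 = 0, rank ∂_1 = 8 ⇒ b_0 = 9 − 0 − 8 = 1; all invariant factors of ∂_1 are 1 so no torsion. So H_0 = Z.
rank ∂_1 = 8, rank ∂_2 = 18 ⇒ b_1 = 27 − 8 − 18 = 1; ∂_2 has invariant factor(s) [2] giving torsion. So H_1 = Z ⊕ Z/2Z.
rank ∂_2 = 18, rank ∂_3 = 0 ⇒ b_2 = 18 − 18 − 0 = 0. So H_2 = 0.

H_0 = Z,  H_1 = Z ⊕ Z/2Z,  H_2 = 0.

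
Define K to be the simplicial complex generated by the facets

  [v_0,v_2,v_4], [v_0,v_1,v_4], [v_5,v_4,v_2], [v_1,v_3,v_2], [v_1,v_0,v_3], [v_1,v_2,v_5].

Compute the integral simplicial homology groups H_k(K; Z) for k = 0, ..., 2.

H_0 ≅ Z,  H_1 ≅ Z,  H_2 = 0.

Order the vertices as v_0 < v_1 < v_2 < v_3 < v_4 < v_5. Listing each simplex with vertices in this order, K has dimension 2 with simplices:

  0-simplices (6): [v_0], [v_1], [v_2], [v_3], [v_4], [v_5]
  1-simplices (12): [v_0,v_1], [v_0,v_2], [v_0,v_3], [v_0,v_4], [v_1,v_2], [v_1,v_3], [v_1,v_4], [v_1,v_5], [v_2,v_3], [v_2,v_4], [v_2,v_5], [v_4,v_5]
  2-simplices (6): [v_0,v_1,v_3], [v_0,v_1,v_4], [v_0,v_2,v_4], [v_1,v_2,v_3], [v_1,v_2,v_5], [v_2,v_4,v_5]

giving chain groups C_0 ≅ Z^6, C_1 ≅ Z^12, C_2 ≅ Z^6.

∂_1: C_1 → C_0 sends each edge [p,q] (with p < q) to q − p.
The 6×12 boundary matrix has rank 5 and Smith normal form diag(1,1,1,1,1).

Boundary ∂_2: C_2 → C_1 maps a triangle to the signed sum of its edges. For instance
  ∂[v_0,v_2,v_4] = [v_2,v_4] − [v_0,v_4] + [v_0,v_2],
  ∂[v_0,v_1,v_3] = [v_1,v_3] − [v_0,v_3] + [v_0,v_1].
As a 12×6 matrix over Z this has rank 6, with invariant factors (1,1,1,1,1,1).

Reading off H_k = ker ∂_k / im ∂_{k+1}:

  H_0: rank C_0 − rank ∂_1 = 6 − 5 = 1, and the invariant factors of ∂_1 are all 1, so H_0 ≅ Z.
  H_1: rank ker ∂_1 − rank ∂_2 = (12 − 5) − 6 = 1, and the invariant factors of ∂_2 are all 1, so H_1 ≅ Z.
  H_2: rank ker ∂_2 − rank ∂_3 = (6 − 6) − 0 = 0, and there is no ∂_3, so H_2 ≅ 0.

As a check, the Euler characteristic is 6 − 12 + 6 = 0, which agrees with 1 − 1 + 0 = 0.
(K is a triangulation of the cylinder S^1 x I.)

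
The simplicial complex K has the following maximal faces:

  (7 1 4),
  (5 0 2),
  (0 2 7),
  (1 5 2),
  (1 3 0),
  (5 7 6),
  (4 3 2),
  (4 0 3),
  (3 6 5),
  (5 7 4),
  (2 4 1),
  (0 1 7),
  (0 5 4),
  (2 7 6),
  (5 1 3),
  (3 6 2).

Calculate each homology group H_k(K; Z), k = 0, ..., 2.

Fix the vertex order 0 < 1 < 2 < 3 < 4 < 5 < 6 < 7 and write every simplex with vertices in increasing order. Then dim K = 2 and the simplices of K are:

  0-simplices (8): [0], [1], [2], [3], [4], [5], [6], [7]
  1-simplices (24): (24 of them)
  2-simplices (16): [0,1,3], [0,1,7], [0,2,5], [0,2,7], [0,3,4], [0,4,5], [1,2,4], [1,2,5], [1,3,5], [1,4,7], [2,3,4], [2,3,6], [2,6,7], [3,5,6], [4,5,7], [5,6,7]

so the chain groups are C_0 ≅ Z^8, C_1 ≅ Z^24, C_2 ≅ Z^16.

Boundary ∂_1: C_1 → C_0 maps an edge to its endpoints' difference, ∂[p,q] = q − p.
As a 8×24 matrix over Z this has rank 7, with invariant factors (1,1,1,1,1,1,1).

Boundary ∂_2: C_2 → C_1 acts by ∂[p,q,r] = [q,r] − [p,r] + [p,q]. For instance
  ∂[0,1,3] = [1,3] − [0,3] + [0,1],
  ∂[0,2,5] = [2,5] − [0,5] + [0,2].
As a 24×16 matrix over Z this has rank 15, with invariant factors (1,1,1,1,1,1,1,1,1,1,1,1,1,1,1).

Now H_k = ker ∂_k / im ∂_{k+1}, so:

  H_0: rank C_0 − rank ∂_1 = 8 − 7 = 1, and the invariant factors of ∂_1 are all 1, so H_0 = Z.
  H_1: rank ker ∂_1 − rank ∂_2 = (24 − 7) − 15 = 2, and the invariant factors of ∂_2 are all 1, so H_1 = Z^2.
  H_2: rank ker ∂_2 − rank ∂_3 = (16 − 15) − 0 = 1, and there is no ∂_3, so H_2 = Z.

H_0 = Z,  H_1 = Z^2,  H_2 = Z.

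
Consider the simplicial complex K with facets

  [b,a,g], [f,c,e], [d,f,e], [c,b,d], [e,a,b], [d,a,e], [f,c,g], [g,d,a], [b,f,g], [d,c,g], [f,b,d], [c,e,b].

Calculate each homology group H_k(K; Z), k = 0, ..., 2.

K has 7 vertices, 18 edges, 12 triangles.
rank ∂_0 = 0, rank ∂_1 = 6 ⇒ b_0 = 7 − 0 − 6 = 1; all invariant factors of ∂_1 are 1 so no torsion. So H_0 ≅ Z.
rank ∂_1 = 6, rank ∂_2 = 12 ⇒ b_1 = 18 − 6 − 12 = 0; ∂_2 has invariant factor(s) [2] giving torsion. So H_1 ≅ Z/2.
rank ∂_2 = 12, rank ∂_3 = 0 ⇒ b_2 = 12 − 12 − 0 = 0. So H_2 ≅ 0.

H_0 = Z,  H_1 = Z/2,  H_2 = 0.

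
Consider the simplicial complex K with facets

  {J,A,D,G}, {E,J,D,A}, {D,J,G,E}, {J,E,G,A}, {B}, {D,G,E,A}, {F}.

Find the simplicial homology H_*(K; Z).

H_0 = Z^3,  H_1 = 0,  H_2 = 0,  H_3 = Z.

Take the total order A < B < D < E < F < G < J on the vertex set. Then K (dimension 3) consists of the simplices:

  0-simplices (7): A, B, D, E, F, G, J
  1-simplices (10): AD, AE, AG, AJ, DE, DG, DJ, EG, EJ, GJ
  2-simplices (10): ADE, ADG, ADJ, AEG, AEJ, AGJ, DEG, DEJ, DGJ, EGJ
  3-simplices (5): ADEG, ADEJ, ADGJ, AEGJ, DEGJ

Hence C_0 ≅ Z^7, C_1 ≅ Z^10, C_2 ≅ Z^10, C_3 ≅ Z^5.

∂_1: C_1 → C_0 sends each edge [p,q] (with p < q) to q − p. For instance
  ∂DJ = J − D.
The resulting 7×10 matrix has rank 4, and its Smith normal form has invariant factors (1,1,1,1).

Boundary ∂_2: C_2 → C_1 sends each 2-simplex [p,q,r] to [q,r] − [p,r] + [p,q]. For instance
  ∂AGJ = GJ − AJ + AG,
  ∂ADE = DE − AE + AD.
This gives a 10×10 integer matrix of rank 6; reducing to Smith normal form yields diagonal entries (1,1,1,1,1,1).

The boundary map ∂_3: C_3 → C_2 sends each 3-simplex σ to the alternating sum Σ_i (−1)^i (σ with its i-th vertex removed). For instance
  ∂AEGJ = EGJ − AGJ + AEJ − AEG,
  ∂ADEJ = DEJ − AEJ + ADJ − ADE.
This gives a 10×5 integer matrix of rank 4; reducing to Smith normal form yields diagonal entries (1,1,1,1).

Computing H_k = (kernel of ∂_k) / (image of ∂_{k+1}):

  H_0: rank C_0 − rank ∂_1 = 7 − 4 = 3, and the invariant factors of ∂_1 are all 1, so H_0 = Z^3.
  H_1: rank ker ∂_1 − rank ∂_2 = (10 − 4) − 6 = 0, and the invariant factors of ∂_2 are all 1, so H_1 = 0.
  H_2: rank ker ∂_2 − rank ∂_3 = (10 − 6) − 4 = 0, and the invariant factors of ∂_3 are all 1, so H_2 = 0.
  H_3: rank ker ∂_3 − rank ∂_4 = (5 − 4) − 0 = 1, and there is no ∂_4, so H_3 = Z.

(K is a triangulation of the disjoint union of the 3-sphere S^3 and a set of 2 points.)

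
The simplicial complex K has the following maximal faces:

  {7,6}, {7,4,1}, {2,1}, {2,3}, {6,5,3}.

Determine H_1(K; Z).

H_1 ≅ Z.

Order the vertices as 1 < 2 < 3 < 4 < 5 < 6 < 7. Listing each simplex with vertices in this order, K has dimension 2 with simplices:

  0-simplices (7): [1], [2], [3], [4], [5], [6], [7]
  1-simplices (9): [1,2], [1,4], [1,7], [2,3], [3,5], [3,6], [4,7], [5,6], [6,7]
  2-simplices (2): [1,4,7], [3,5,6]

Hence C_0 ≅ Z^7, C_1 ≅ Z^9, C_2 ≅ Z^2.

Boundary ∂_1: C_1 → C_0 is given by ∂[p,q] = [q] − [p]. For instance
  ∂[6,7] = [7] − [6].
The 7×9 boundary matrix has rank 6 and Smith normal form diag(1,1,1,1,1,1).

∂_2: C_2 → C_1 maps a triangle to the signed sum of its edges. For instance
  ∂[3,5,6] = [5,6] − [3,6] + [3,5],
  ∂[1,4,7] = [4,7] − [1,7] + [1,4].
This gives a 9×2 integer matrix of rank 2; reducing to Smith normal form yields diagonal entries (1,1).

Reading off H_k = ker ∂_k / im ∂_{k+1}:

  H_1: rank ker ∂_1 − rank ∂_2 = (9 − 6) − 2 = 1, and the invariant factors of ∂_2 are all 1, so H_1 = Z.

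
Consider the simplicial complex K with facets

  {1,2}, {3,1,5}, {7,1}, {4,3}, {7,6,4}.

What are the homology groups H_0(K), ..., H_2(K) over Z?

K has 7 vertices, 9 edges, 2 triangles.
rank ∂_0 = 0, rank ∂_1 = 6 ⇒ b_0 = 7 − 0 − 6 = 1; all invariant factors of ∂_1 are 1 so no torsion. So H_0 ≅ Z.
rank ∂_1 = 6, rank ∂_2 = 2 ⇒ b_1 = 9 − 6 − 2 = 1; all invariant factors of ∂_2 are 1 so no torsion. So H_1 ≅ Z.
rank ∂_2 = 2, rank ∂_3 = 0 ⇒ b_2 = 2 − 2 − 0 = 0. So H_2 ≅ 0.

H_0 = Z,  H_1 = Z,  H_2 = 0.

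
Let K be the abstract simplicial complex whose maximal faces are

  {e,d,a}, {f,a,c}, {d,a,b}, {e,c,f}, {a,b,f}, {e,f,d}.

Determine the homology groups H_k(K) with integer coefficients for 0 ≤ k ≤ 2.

Fix the vertex order a < b < c < d < e < f and write every simplex with vertices in increasing order. Then dim K = 2 and the simplices of K are:

  0-simplices (6): a, b, c, d, e, f
  1-simplices (12): ab, ac, ad, ae, af, bd, bf, ce, cf, de, df, ef
  2-simplices (6): abd, abf, acf, ade, cef, def

so the chain groups are C_0 ≅ Z^6, C_1 ≅ Z^12, C_2 ≅ Z^6.

The boundary map ∂_1: C_1 → C_0 is given by ∂[p,q] = [q] − [p].
This gives a 6×12 integer matrix of rank 5; reducing to Smith normal form yields diagonal entries (1,1,1,1,1).

The boundary map ∂_2: C_2 → C_1 maps a triangle to the signed sum of its edges. For instance
  ∂acf = cf − af + ac,
  ∂abf = bf − af + ab.
The resulting 12×6 matrix has rank 6, and its Smith normal form has invariant factors (1,1,1,1,1,1).

Computing H_k = (kernel of ∂_k) / (image of ∂_{k+1}):

  H_0: rank C_0 − rank ∂_1 = 6 − 5 = 1, and the invariant factors of ∂_1 are all 1, so H_0 = Z.
  H_1: rank ker ∂_1 − rank ∂_2 = (12 − 5) − 6 = 1, and the invariant factors of ∂_2 are all 1, so H_1 = Z.
  H_2: rank ker ∂_2 − rank ∂_3 = (6 − 6) − 0 = 0, and there is no ∂_3, so H_2 = 0.

(K is a triangulation of the cylinder S^1 x I.)

H_0 ≅ Z,  H_1 ≅ Z,  H_2 = 0.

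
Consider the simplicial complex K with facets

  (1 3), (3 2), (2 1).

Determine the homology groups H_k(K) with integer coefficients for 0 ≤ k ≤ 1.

H_0 = Z,  H_1 = Z.

Order the vertices as 1 < 2 < 3. Listing each simplex with vertices in this order, K has dimension 1 with simplices:

  0-simplices (3): [1], [2], [3]
  1-simplices (3): [1,2], [1,3], [2,3]

giving chain groups C_0 ≅ Z^3, C_1 ≅ Z^3.

∂_1: C_1 → C_0 is given by ∂[p,q] = [q] − [p]. For instance
  ∂[1,3] = [3] − [1].
The resulting 3×3 matrix has rank 2, and its Smith normal form has invariant factors (1,1).

From H_k ≅ ker(∂_k) / im(∂_{k+1}) we obtain:

  H_0: rank C_0 − rank ∂_1 = 3 − 2 = 1, and the invariant factors of ∂_1 are all 1, so H_0 = Z.
  H_1: rank ker ∂_1 − rank ∂_2 = (3 − 2) − 0 = 1, and there is no ∂_2, so H_1 = Z.

As a check, the Euler characteristic is 3 − 3 = 0, which agrees with 1 − 1 = 0.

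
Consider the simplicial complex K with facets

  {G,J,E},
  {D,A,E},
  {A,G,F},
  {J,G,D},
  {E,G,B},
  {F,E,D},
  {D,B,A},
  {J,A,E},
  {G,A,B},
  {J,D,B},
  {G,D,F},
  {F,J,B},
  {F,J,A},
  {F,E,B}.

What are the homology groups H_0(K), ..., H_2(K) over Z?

Fix the vertex order A < B < D < E < F < G < J and write every simplex with vertices in increasing order. Then dim K = 2 and the simplices of K are:

  0-simplices (7): A, B, D, E, F, G, J
  1-simplices (21): AB, AD, AE, AF, AG, AJ, BD, BE, BF, BG, BJ, DE, DF, DG, DJ, EF, EG, EJ, FG, FJ, GJ
  2-simplices (14): ABD, ABG, ADE, AEJ, AFG, AFJ, BDJ, BEF, BEG, BFJ, DEF, DFG, DGJ, EGJ

giving chain groups C_0 ≅ Z^7, C_1 ≅ Z^21, C_2 ≅ Z^14.

The boundary map ∂_1: C_1 → C_0 sends each edge [p,q] (with p < q) to q − p.
This gives a 7×21 integer matrix of rank 6; reducing to Smith normal form yields diagonal entries (1,1,1,1,1,1).

∂_2: C_2 → C_1 sends each 2-simplex [p,q,r] to [q,r] − [p,r] + [p,q]. For instance
  ∂AFJ = FJ − AJ + AF,
  ∂DGJ = GJ − DJ + DG.
The 21×14 boundary matrix has rank 13 and Smith normal form diag(1,1,1,1,1,1,1,1,1,1,1,1,1).

Now H_k = ker ∂_k / im ∂_{k+1}, so:

  H_0: rank C_0 − rank ∂_1 = 7 − 6 = 1, and the invariant factors of ∂_1 are all 1, so H_0 = Z.
  H_1: rank ker ∂_1 − rank ∂_2 = (21 − 6) − 13 = 2, and the invariant factors of ∂_2 are all 1, so H_1 = Z^2.
  H_2: rank ker ∂_2 − rank ∂_3 = (14 − 13) − 0 = 1, and there is no ∂_3, so H_2 = Z.

As a check, the Euler characteristic is 7 − 21 + 14 = 0, which agrees with 1 − 2 + 1 = 0.
(K is a triangulation of the torus T^2.)

H_0 = Z,  H_1 = Z^2,  H_2 = Z.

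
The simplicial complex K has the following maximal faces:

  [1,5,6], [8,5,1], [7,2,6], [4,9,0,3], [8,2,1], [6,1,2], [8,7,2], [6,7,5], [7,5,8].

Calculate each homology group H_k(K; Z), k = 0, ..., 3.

H_0 ≅ Z^2,  H_1 = 0,  H_2 ≅ Z,  H_3 = 0.

Fix the vertex order 0 < 1 < 2 < 3 < 4 < 5 < 6 < 7 < 8 < 9 and write every simplex with vertices in increasing order. Then dim K = 3 and the simplices of K are:

  0-simplices (10): [0], [1], [2], [3], [4], [5], [6], [7], [8], [9]
  1-simplices (18): [0,3], [0,4], [0,9], [1,2], [1,5], [1,6], [1,8], [2,6], [2,7], [2,8], [3,4], [3,9], [4,9], [5,6], [5,7], [5,8], [6,7], [7,8]
  2-simplices (12): [0,3,4], [0,3,9], [0,4,9], [1,2,6], [1,2,8], [1,5,6], [1,5,8], [2,6,7], [2,7,8], [3,4,9], [5,6,7], [5,7,8]
  3-simplices (1): [0,3,4,9]

giving chain groups C_0 ≅ Z^10, C_1 ≅ Z^18, C_2 ≅ Z^12, C_3 ≅ Z^1.

∂_1: C_1 → C_0 sends each edge [p,q] (with p < q) to q − p.
The resulting 10×18 matrix has rank 8, and its Smith normal form has invariant factors (1,1,1,1,1,1,1,1).

The boundary map ∂_2: C_2 → C_1 sends each 2-simplex [p,q,r] to [q,r] − [p,r] + [p,q]. For instance
  ∂[0,3,4] = [3,4] − [0,4] + [0,3],
  ∂[1,2,8] = [2,8] − [1,8] + [1,2].
The 18×12 boundary matrix has rank 10 and Smith normal form diag(1,1,1,1,1,1,1,1,1,1).

Boundary ∂_3: C_3 → C_2 sends each 3-simplex σ to the alternating sum Σ_i (−1)^i (σ with its i-th vertex removed). For instance
  ∂[0,3,4,9] = [3,4,9] − [0,4,9] + [0,3,9] − [0,3,4].
The resulting 12×1 matrix has rank 1, and its Smith normal form has invariant factors (1).

Computing H_k = (kernel of ∂_k) / (image of ∂_{k+1}):

  H_0: rank C_0 − rank ∂_1 = 10 − 8 = 2, and the invariant factors of ∂_1 are all 1, so H_0 = Z^2.
  H_1: rank ker ∂_1 − rank ∂_2 = (18 − 8) − 10 = 0, and the invariant factors of ∂_2 are all 1, so H_1 = 0.
  H_2: rank ker ∂_2 − rank ∂_3 = (12 − 10) − 1 = 1, and the invariant factors of ∂_3 are all 1, so H_2 = Z.
  H_3: rank ker ∂_3 − rank ∂_4 = (1 − 1) − 0 = 0, and there is no ∂_4, so H_3 = 0.

(K is a triangulation of the disjoint union of the 2-sphere S^2 and the 3-simplex.)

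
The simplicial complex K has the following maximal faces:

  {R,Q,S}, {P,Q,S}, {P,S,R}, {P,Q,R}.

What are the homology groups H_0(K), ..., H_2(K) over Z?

We work with the vertex ordering P < Q < R < S. The simplices of K, each written with vertices in increasing order, are:

  0-simplices (4): P, Q, R, S
  1-simplices (6): PQ, PR, PS, QR, QS, RS
  2-simplices (4): PQR, PQS, PRS, QRS

Hence C_0 ≅ Z^4, C_1 ≅ Z^6, C_2 ≅ Z^4.

The boundary map ∂_1: C_1 → C_0 sends each edge [p,q] (with p < q) to q − p. For instance
  ∂QR = R − Q.
The 4×6 boundary matrix has rank 3 and Smith normal form diag(1,1,1).

∂_2: C_2 → C_1 sends each 2-simplex [p,q,r] to [q,r] − [p,r] + [p,q]. For instance
  ∂QRS = RS − QS + QR,
  ∂PRS = RS − PS + PR.
The resulting 6×4 matrix has rank 3, and its Smith normal form has invariant factors (1,1,1).

Now H_k = ker ∂_k / im ∂_{k+1}, so:

  H_0: rank C_0 − rank ∂_1 = 4 − 3 = 1, and the invariant factors of ∂_1 are all 1, so H_0 ≅ Z.
  H_1: rank ker ∂_1 − rank ∂_2 = (6 − 3) − 3 = 0, and the invariant factors of ∂_2 are all 1, so H_1 ≅ 0.
  H_2: rank ker ∂_2 − rank ∂_3 = (4 − 3) − 0 = 1, and there is no ∂_3, so H_2 ≅ Z.

As a check, the Euler characteristic is 4 − 6 + 4 = 2, which agrees with 1 − 0 + 1 = 2.

H_0 = Z,  H_1 = 0,  H_2 = Z.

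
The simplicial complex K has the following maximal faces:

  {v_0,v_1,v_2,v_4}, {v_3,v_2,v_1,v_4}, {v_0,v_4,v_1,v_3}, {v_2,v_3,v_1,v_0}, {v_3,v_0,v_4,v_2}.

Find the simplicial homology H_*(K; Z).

H_0 ≅ Z,  H_1 = 0,  H_2 = 0,  H_3 ≅ Z.

Take the total order v_0 < v_1 < v_2 < v_3 < v_4 on the vertex set. Then K (dimension 3) consists of the simplices:

  0-simplices (5): [v_0], [v_1], [v_2], [v_3], [v_4]
  1-simplices (10): [v_0,v_1], [v_0,v_2], [v_0,v_3], [v_0,v_4], [v_1,v_2], [v_1,v_3], [v_1,v_4], [v_2,v_3], [v_2,v_4], [v_3,v_4]
  2-simplices (10): [v_0,v_1,v_2], [v_0,v_1,v_3], [v_0,v_1,v_4], [v_0,v_2,v_3], [v_0,v_2,v_4], [v_0,v_3,v_4], [v_1,v_2,v_3], [v_1,v_2,v_4], [v_1,v_3,v_4], [v_2,v_3,v_4]
  3-simplices (5): [v_0,v_1,v_2,v_3], [v_0,v_1,v_2,v_4], [v_0,v_1,v_3,v_4], [v_0,v_2,v_3,v_4], [v_1,v_2,v_3,v_4]

so the chain groups are C_0 ≅ Z^5, C_1 ≅ Z^10, C_2 ≅ Z^10, C_3 ≅ Z^5.

Boundary ∂_1: C_1 → C_0 maps an edge to its endpoints' difference, ∂[p,q] = q − p. For instance
  ∂[v_1,v_2] = [v_2] − [v_1].
This gives a 5×10 integer matrix of rank 4; reducing to Smith normal form yields diagonal entries (1,1,1,1).

The boundary map ∂_2: C_2 → C_1 maps a triangle to the signed sum of its edges. For instance
  ∂[v_0,v_3,v_4] = [v_3,v_4] − [v_0,v_4] + [v_0,v_3],
  ∂[v_0,v_1,v_4] = [v_1,v_4] − [v_0,v_4] + [v_0,v_1].
The resulting 10×10 matrix has rank 6, and its Smith normal form has invariant factors (1,1,1,1,1,1).

The boundary map ∂_3: C_3 → C_2 sends each 3-simplex σ to the alternating sum Σ_i (−1)^i (σ with its i-th vertex removed). For instance
  ∂[v_0,v_1,v_2,v_3] = [v_1,v_2,v_3] − [v_0,v_2,v_3] + [v_0,v_1,v_3] − [v_0,v_1,v_2],
  ∂[v_0,v_2,v_3,v_4] = [v_2,v_3,v_4] − [v_0,v_3,v_4] + [v_0,v_2,v_4] − [v_0,v_2,v_3].
This gives a 10×5 integer matrix of rank 4; reducing to Smith normal form yields diagonal entries (1,1,1,1).

Computing H_k = (kernel of ∂_k) / (image of ∂_{k+1}):

  H_0: rank C_0 − rank ∂_1 = 5 − 4 = 1, and the invariant factors of ∂_1 are all 1, so H_0 ≅ Z.
  H_1: rank ker ∂_1 − rank ∂_2 = (10 − 4) − 6 = 0, and the invariant factors of ∂_2 are all 1, so H_1 ≅ 0.
  H_2: rank ker ∂_2 − rank ∂_3 = (10 − 6) − 4 = 0, and the invariant factors of ∂_3 are all 1, so H_2 ≅ 0.
  H_3: rank ker ∂_3 − rank ∂_4 = (5 − 4) − 0 = 1, and there is no ∂_4, so H_3 ≅ Z.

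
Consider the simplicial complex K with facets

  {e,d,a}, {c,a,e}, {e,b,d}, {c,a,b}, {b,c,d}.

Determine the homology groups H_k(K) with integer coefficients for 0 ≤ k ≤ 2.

Take the total order a < b < c < d < e on the vertex set. Then K (dimension 2) consists of the simplices:

  0-simplices (5): a, b, c, d, e
  1-simplices (10): ab, ac, ad, ae, bc, bd, be, cd, ce, de
  2-simplices (5): abc, ace, ade, bcd, bde

giving chain groups C_0 ≅ Z^5, C_1 ≅ Z^10, C_2 ≅ Z^5.

The boundary map ∂_1: C_1 → C_0 sends each edge [p,q] (with p < q) to q − p.
This gives a 5×10 integer matrix of rank 4; reducing to Smith normal form yields diagonal entries (1,1,1,1).

Boundary ∂_2: C_2 → C_1 sends each 2-simplex [p,q,r] to [q,r] − [p,r] + [p,q]. For instance
  ∂bcd = cd − bd + bc,
  ∂bde = de − be + bd.
The resulting 10×5 matrix has rank 5, and its Smith normal form has invariant factors (1,1,1,1,1).

Now H_k = ker ∂_k / im ∂_{k+1}, so:

  H_0: rank C_0 − rank ∂_1 = 5 − 4 = 1, and the invariant factors of ∂_1 are all 1, so H_0 ≅ Z.
  H_1: rank ker ∂_1 − rank ∂_2 = (10 − 4) − 5 = 1, and the invariant factors of ∂_2 are all 1, so H_1 ≅ Z.
  H_2: rank ker ∂_2 − rank ∂_3 = (5 − 5) − 0 = 0, and there is no ∂_3, so H_2 ≅ 0.

As a check, the Euler characteristic is 5 − 10 + 5 = 0, which agrees with 1 − 1 + 0 = 0.
(K is a triangulation of the Möbius band.)

H_0 ≅ Z,  H_1 ≅ Z,  H_2 = 0.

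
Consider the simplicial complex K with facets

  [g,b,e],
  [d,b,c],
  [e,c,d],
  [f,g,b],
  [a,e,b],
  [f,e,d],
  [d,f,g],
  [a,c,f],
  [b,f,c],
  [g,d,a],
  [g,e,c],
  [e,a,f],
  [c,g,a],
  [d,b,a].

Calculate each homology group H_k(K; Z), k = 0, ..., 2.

Fix the vertex order a < b < c < d < e < f < g and write every simplex with vertices in increasing order. Then dim K = 2 and the simplices of K are:

  0-simplices (7): a, b, c, d, e, f, g
  1-simplices (21): ab, ac, ad, ae, af, ag, bc, bd, be, bf, bg, cd, ce, cf, cg, de, df, dg, ef, eg, fg
  2-simplices (14): abd, abe, acf, acg, adg, aef, bcd, bcf, beg, bfg, cde, ceg, def, dfg

giving chain groups C_0 ≅ Z^7, C_1 ≅ Z^21, C_2 ≅ Z^14.

The boundary map ∂_1: C_1 → C_0 is given by ∂[p,q] = [q] − [p].
The resulting 7×21 matrix has rank 6, and its Smith normal form has invariant factors (1,1,1,1,1,1).

The boundary map ∂_2: C_2 → C_1 acts by ∂[p,q,r] = [q,r] − [p,r] + [p,q]. For instance
  ∂bfg = fg − bg + bf,
  ∂beg = eg − bg + be.
The resulting 21×14 matrix has rank 13, and its Smith normal form has invariant factors (1,1,1,1,1,1,1,1,1,1,1,1,1).

From H_k ≅ ker(∂_k) / im(∂_{k+1}) we obtain:

  H_0: rank C_0 − rank ∂_1 = 7 − 6 = 1, and the invariant factors of ∂_1 are all 1, so H_0 ≅ Z.
  H_1: rank ker ∂_1 − rank ∂_2 = (21 − 6) − 13 = 2, and the invariant factors of ∂_2 are all 1, so H_1 ≅ Z^2.
  H_2: rank ker ∂_2 − rank ∂_3 = (14 − 13) − 0 = 1, and there is no ∂_3, so H_2 ≅ Z.

(K is a triangulation of the torus T^2.)

H_0 = Z,  H_1 = Z^2,  H_2 = Z.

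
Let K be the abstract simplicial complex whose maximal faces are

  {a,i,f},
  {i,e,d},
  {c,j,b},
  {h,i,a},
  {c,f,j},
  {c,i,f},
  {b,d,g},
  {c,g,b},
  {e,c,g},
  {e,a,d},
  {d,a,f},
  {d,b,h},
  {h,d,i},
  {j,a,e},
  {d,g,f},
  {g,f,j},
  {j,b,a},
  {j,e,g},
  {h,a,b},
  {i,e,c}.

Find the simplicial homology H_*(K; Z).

We work with the vertex ordering a < b < c < d < e < f < g < h < i < j. The simplices of K, each written with vertices in increasing order, are:

  0-simplices (10): a, b, c, d, e, f, g, h, i, j
  1-simplices (30): ab, ad, ae, af, ah, ai, aj, bc, bd, bg, bh, bj, ce, cf, cg, ci, cj, de, df, dg, dh, di, eg, ei, ej, fg, fi, fj, gj, hi
  2-simplices (20): abh, abj, ade, adf, aej, afi, ahi, bcg, bcj, bdg, bdh, ceg, cei, cfi, cfj, dei, dfg, dhi, egj, fgj

Hence C_0 ≅ Z^10, C_1 ≅ Z^30, C_2 ≅ Z^20.

Boundary ∂_1: C_1 → C_0 maps an edge to its endpoints' difference, ∂[p,q] = q − p.
The 10×30 boundary matrix has rank 9 and Smith normal form diag(1,1,1,1,1,1,1,1,1).

The boundary map ∂_2: C_2 → C_1 sends each 2-simplex [p,q,r] to [q,r] − [p,r] + [p,q]. For instance
  ∂dei = ei − di + de,
  ∂ade = de − ae + ad.
The resulting 30×20 matrix has rank 20, and its Smith normal form has invariant factors (1,1,1,1,1,1,1,1,1,1,1,1,1,1,1,1,1,1,1,2).

From H_k ≅ ker(∂_k) / im(∂_{k+1}) we obtain:

  H_0: rank C_0 − rank ∂_1 = 10 − 9 = 1, and the invariant factors of ∂_1 are all 1, so H_0 = Z.
  H_1: rank ker ∂_1 − rank ∂_2 = (30 − 9) − 20 = 1, and ∂_2 has invariant factor 2 > 1, so H_1 = Z ⊕ Z/2Z.
  H_2: rank ker ∂_2 − rank ∂_3 = (20 − 20) − 0 = 0, and there is no ∂_3, so H_2 = 0.

As a check, the Euler characteristic is 10 − 30 + 20 = 0, which agrees with 1 − 1 + 0 = 0.
(K is a triangulation of the Klein bottle.)

H_0 ≅ Z,  H_1 ≅ Z ⊕ Z/2Z,  H_2 = 0.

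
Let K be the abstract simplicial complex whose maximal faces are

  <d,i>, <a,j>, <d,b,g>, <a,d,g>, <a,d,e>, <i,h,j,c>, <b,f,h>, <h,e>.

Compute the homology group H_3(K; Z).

Fix the vertex order a < b < c < d < e < f < g < h < i < j and write every simplex with vertices in increasing order. Then dim K = 3 and the simplices of K are:

  0-simplices (10): a, b, c, d, e, f, g, h, i, j
  1-simplices (19): ad, ae, ag, aj, bd, bf, bg, bh, ch, ci, cj, de, dg, di, eh, fh, hi, hj, ij
  2-simplices (8): ade, adg, bdg, bfh, chi, chj, cij, hij
  3-simplices (1): chij

Hence C_0 ≅ Z^10, C_1 ≅ Z^19, C_2 ≅ Z^8, C_3 ≅ Z^1.

∂_1: C_1 → C_0 sends each edge [p,q] (with p < q) to q − p. For instance
  ∂ad = d − a.
As a 10×19 matrix over Z this has rank 9, with invariant factors (1,1,1,1,1,1,1,1,1).

Boundary ∂_2: C_2 → C_1 maps a triangle to the signed sum of its edges. For instance
  ∂adg = dg − ag + ad,
  ∂bfh = fh − bh + bf.
The resulting 19×8 matrix has rank 7, and its Smith normal form has invariant factors (1,1,1,1,1,1,1).

∂_3: C_3 → C_2 sends each 3-simplex σ to the alternating sum Σ_i (−1)^i (σ with its i-th vertex removed). For instance
  ∂chij = hij − cij + chj − chi.
The 8×1 boundary matrix has rank 1 and Smith normal form diag(1).

Reading off H_k = ker ∂_k / im ∂_{k+1}:

  H_3: rank ker ∂_3 − rank ∂_4 = (1 − 1) − 0 = 0, and there is no ∂_4, so H_3 ≅ 0.

H_3 ≅ 0.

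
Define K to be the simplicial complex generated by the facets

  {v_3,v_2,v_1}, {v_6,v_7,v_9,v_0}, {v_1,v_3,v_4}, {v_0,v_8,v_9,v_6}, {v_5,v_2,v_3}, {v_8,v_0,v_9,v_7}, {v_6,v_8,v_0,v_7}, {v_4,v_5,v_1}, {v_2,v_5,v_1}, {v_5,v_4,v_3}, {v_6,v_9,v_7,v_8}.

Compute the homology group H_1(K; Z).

We work with the vertex ordering v_0 < v_1 < v_2 < v_3 < v_4 < v_5 < v_6 < v_7 < v_8 < v_9. The simplices of K, each written with vertices in increasing order, are:

  0-simplices (10): [v_0], [v_1], [v_2], [v_3], [v_4], [v_5], [v_6], [v_7], [v_8], [v_9]
  1-simplices (19): (19 of them)
  2-simplices (16): (16 of them)
  3-simplices (5): [v_0,v_6,v_7,v_8], [v_0,v_6,v_7,v_9], [v_0,v_6,v_8,v_9], [v_0,v_7,v_8,v_9], [v_6,v_7,v_8,v_9]

Hence C_0 ≅ Z^10, C_1 ≅ Z^19, C_2 ≅ Z^16, C_3 ≅ Z^5.

∂_1: C_1 → C_0 is given by ∂[p,q] = [q] − [p]. For instance
  ∂[v_1,v_4] = [v_4] − [v_1].
This gives a 10×19 integer matrix of rank 8; reducing to Smith normal form yields diagonal entries (1,1,1,1,1,1,1,1).

Boundary ∂_2: C_2 → C_1 sends each 2-simplex [p,q,r] to [q,r] − [p,r] + [p,q]. For instance
  ∂[v_0,v_7,v_9] = [v_7,v_9] − [v_0,v_9] + [v_0,v_7],
  ∂[v_6,v_8,v_9] = [v_8,v_9] − [v_6,v_9] + [v_6,v_8].
As a 19×16 matrix over Z this has rank 11, with invariant factors (1,1,1,1,1,1,1,1,1,1,1).

The boundary map ∂_3: C_3 → C_2 sends each 3-simplex σ to the alternating sum Σ_i (−1)^i (σ with its i-th vertex removed). For instance
  ∂[v_0,v_6,v_7,v_8] = [v_6,v_7,v_8] − [v_0,v_7,v_8] + [v_0,v_6,v_8] − [v_0,v_6,v_7],
  ∂[v_6,v_7,v_8,v_9] = [v_7,v_8,v_9] − [v_6,v_8,v_9] + [v_6,v_7,v_9] − [v_6,v_7,v_8].
The resulting 16×5 matrix has rank 4, and its Smith normal form has invariant factors (1,1,1,1).

Computing H_k = (kernel of ∂_k) / (image of ∂_{k+1}):

  H_1: rank ker ∂_1 − rank ∂_2 = (19 − 8) − 11 = 0, and the invariant factors of ∂_2 are all 1, so H_1 ≅ 0.

H_1 ≅ 0.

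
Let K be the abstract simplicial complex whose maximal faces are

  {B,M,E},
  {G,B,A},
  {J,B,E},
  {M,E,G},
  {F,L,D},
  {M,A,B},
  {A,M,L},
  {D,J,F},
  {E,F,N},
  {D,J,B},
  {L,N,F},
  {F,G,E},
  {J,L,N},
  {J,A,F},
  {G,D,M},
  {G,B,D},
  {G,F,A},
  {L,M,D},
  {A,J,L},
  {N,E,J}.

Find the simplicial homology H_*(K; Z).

H_0 ≅ Z,  H_1 ≅ Z ⊕ Z/2Z,  H_2 = 0.

Order the vertices as A < B < D < E < F < G < J < L < M < N. Listing each simplex with vertices in this order, K has dimension 2 with simplices:

  0-simplices (10): A, B, D, E, F, G, J, L, M, N
  1-simplices (30): AB, AF, AG, AJ, AL, AM, BD, BE, BG, BJ, BM, DF, DG, DJ, DL, DM, EF, EG, EJ, EM, EN, FG, FJ, FL, FN, GM, JL, JN, LM, LN
  2-simplices (20): ABG, ABM, AFG, AFJ, AJL, ALM, BDG, BDJ, BEJ, BEM, DFJ, DFL, DGM, DLM, EFG, EFN, EGM, EJN, FLN, JLN

Hence C_0 ≅ Z^10, C_1 ≅ Z^30, C_2 ≅ Z^20.

Boundary ∂_1: C_1 → C_0 is given by ∂[p,q] = [q] − [p].
As a 10×30 matrix over Z this has rank 9, with invariant factors (1,1,1,1,1,1,1,1,1).

∂_2: C_2 → C_1 acts by ∂[p,q,r] = [q,r] − [p,r] + [p,q]. For instance
  ∂BEJ = EJ − BJ + BE,
  ∂BEM = EM − BM + BE.
The resulting 30×20 matrix has rank 20, and its Smith normal form has invariant factors (1,1,1,1,1,1,1,1,1,1,1,1,1,1,1,1,1,1,1,2).

Computing H_k = (kernel of ∂_k) / (image of ∂_{k+1}):

  H_0: rank C_0 − rank ∂_1 = 10 − 9 = 1, and the invariant factors of ∂_1 are all 1, so H_0 ≅ Z.
  H_1: rank ker ∂_1 − rank ∂_2 = (30 − 9) − 20 = 1, and ∂_2 has invariant factor 2 > 1, so H_1 ≅ Z ⊕ Z/2Z.
  H_2: rank ker ∂_2 − rank ∂_3 = (20 − 20) − 0 = 0, and there is no ∂_3, so H_2 ≅ 0.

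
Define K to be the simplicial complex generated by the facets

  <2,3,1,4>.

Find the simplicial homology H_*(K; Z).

H_0 = Z,  H_1 = 0,  H_2 = 0,  H_3 = 0.

K has 4 vertices, 6 edges, 4 triangles, 1 3-simplex.
rank ∂_0 = 0, rank ∂_1 = 3 ⇒ b_0 = 4 − 0 − 3 = 1; all invariant factors of ∂_1 are 1 so no torsion. So H_0 ≅ Z.
rank ∂_1 = 3, rank ∂_2 = 3 ⇒ b_1 = 6 − 3 − 3 = 0; all invariant factors of ∂_2 are 1 so no torsion. So H_1 ≅ 0.
rank ∂_2 = 3, rank ∂_3 = 1 ⇒ b_2 = 4 − 3 − 1 = 0; all invariant factors of ∂_3 are 1 so no torsion. So H_2 ≅ 0.
rank ∂_3 = 1, rank ∂_4 = 0 ⇒ b_3 = 1 − 1 − 0 = 0. So H_3 ≅ 0.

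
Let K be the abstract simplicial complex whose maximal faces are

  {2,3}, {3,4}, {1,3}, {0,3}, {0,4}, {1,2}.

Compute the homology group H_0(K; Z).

We work with the vertex ordering 0 < 1 < 2 < 3 < 4. The simplices of K, each written with vertices in increasing order, are:

  0-simplices (5): [0], [1], [2], [3], [4]
  1-simplices (6): [0,3], [0,4], [1,2], [1,3], [2,3], [3,4]

Hence C_0 ≅ Z^5, C_1 ≅ Z^6.

The boundary map ∂_1: C_1 → C_0 maps an edge to its endpoints' difference, ∂[p,q] = q − p.
This gives a 5×6 integer matrix of rank 4; reducing to Smith normal form yields diagonal entries (1,1,1,1).

Now H_k = ker ∂_k / im ∂_{k+1}, so:

  H_0: rank C_0 − rank ∂_1 = 5 − 4 = 1, and the invariant factors of ∂_1 are all 1, so H_0 ≅ Z.

(K is a triangulation of a wedge of 2 circles.)

H_0 ≅ Z.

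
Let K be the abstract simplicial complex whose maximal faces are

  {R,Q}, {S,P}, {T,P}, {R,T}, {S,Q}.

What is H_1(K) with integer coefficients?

H_1 ≅ Z.

We work with the vertex ordering P < Q < R < S < T. The simplices of K, each written with vertices in increasing order, are:

  0-simplices (5): P, Q, R, S, T
  1-simplices (5): PS, PT, QR, QS, RT

so the chain groups are C_0 ≅ Z^5, C_1 ≅ Z^5.

Boundary ∂_1: C_1 → C_0 is given by ∂[p,q] = [q] − [p].
The 5×5 boundary matrix has rank 4 and Smith normal form diag(1,1,1,1).

Reading off H_k = ker ∂_k / im ∂_{k+1}:

  H_1: rank ker ∂_1 − rank ∂_2 = (5 − 4) − 0 = 1, and there is no ∂_2, so H_1 ≅ Z.

(K is a triangulation of the circle S^1.)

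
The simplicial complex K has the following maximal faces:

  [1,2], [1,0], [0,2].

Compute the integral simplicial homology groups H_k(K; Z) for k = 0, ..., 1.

H_0 ≅ Z,  H_1 ≅ Z.

K has 3 vertices, 3 edges.
rank ∂_0 = 0, rank ∂_1 = 2 ⇒ b_0 = 3 − 0 − 2 = 1; all invariant factors of ∂_1 are 1 so no torsion. So H_0 = Z.
rank ∂_1 = 2, rank ∂_2 = 0 ⇒ b_1 = 3 − 2 − 0 = 1. So H_1 = Z.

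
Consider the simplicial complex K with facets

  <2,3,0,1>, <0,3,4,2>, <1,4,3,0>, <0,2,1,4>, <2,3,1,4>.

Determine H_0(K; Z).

Order the vertices as 0 < 1 < 2 < 3 < 4. Listing each simplex with vertices in this order, K has dimension 3 with simplices:

  0-simplices (5): [0], [1], [2], [3], [4]
  1-simplices (10): [0,1], [0,2], [0,3], [0,4], [1,2], [1,3], [1,4], [2,3], [2,4], [3,4]
  2-simplices (10): [0,1,2], [0,1,3], [0,1,4], [0,2,3], [0,2,4], [0,3,4], [1,2,3], [1,2,4], [1,3,4], [2,3,4]
  3-simplices (5): [0,1,2,3], [0,1,2,4], [0,1,3,4], [0,2,3,4], [1,2,3,4]

Hence C_0 ≅ Z^5, C_1 ≅ Z^10, C_2 ≅ Z^10, C_3 ≅ Z^5.

The boundary map ∂_1: C_1 → C_0 is given by ∂[p,q] = [q] − [p].
As a 5×10 matrix over Z this has rank 4, with invariant factors (1,1,1,1).

∂_2: C_2 → C_1 maps a triangle to the signed sum of its edges. For instance
  ∂[2,3,4] = [3,4] − [2,4] + [2,3],
  ∂[0,3,4] = [3,4] − [0,4] + [0,3].
The 10×10 boundary matrix has rank 6 and Smith normal form diag(1,1,1,1,1,1).

The boundary map ∂_3: C_3 → C_2 sends each 3-simplex σ to the alternating sum Σ_i (−1)^i (σ with its i-th vertex removed). For instance
  ∂[1,2,3,4] = [2,3,4] − [1,3,4] + [1,2,4] − [1,2,3],
  ∂[0,1,3,4] = [1,3,4] − [0,3,4] + [0,1,4] − [0,1,3].
As a 10×5 matrix over Z this has rank 4, with invariant factors (1,1,1,1).

Now H_k = ker ∂_k / im ∂_{k+1}, so:

  H_0: rank C_0 − rank ∂_1 = 5 − 4 = 1, and the invariant factors of ∂_1 are all 1, so H_0 = Z.

H_0 ≅ Z.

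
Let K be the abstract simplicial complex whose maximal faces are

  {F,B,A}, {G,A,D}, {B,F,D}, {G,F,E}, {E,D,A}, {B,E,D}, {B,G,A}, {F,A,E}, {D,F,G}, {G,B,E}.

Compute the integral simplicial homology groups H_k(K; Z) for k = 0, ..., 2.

Fix the vertex order A < B < D < E < F < G and write every simplex with vertices in increasing order. Then dim K = 2 and the simplices of K are:

  0-simplices (6): A, B, D, E, F, G
  1-simplices (15): AB, AD, AE, AF, AG, BD, BE, BF, BG, DE, DF, DG, EF, EG, FG
  2-simplices (10): ABF, ABG, ADE, ADG, AEF, BDE, BDF, BEG, DFG, EFG

so the chain groups are C_0 ≅ Z^6, C_1 ≅ Z^15, C_2 ≅ Z^10.

Boundary ∂_1: C_1 → C_0 is given by ∂[p,q] = [q] − [p]. For instance
  ∂AE = E − A.
As a 6×15 matrix over Z this has rank 5, with invariant factors (1,1,1,1,1).

The boundary map ∂_2: C_2 → C_1 sends each 2-simplex [p,q,r] to [q,r] − [p,r] + [p,q]. For instance
  ∂BDF = DF − BF + BD,
  ∂ADE = DE − AE + AD.
The 15×10 boundary matrix has rank 10 and Smith normal form diag(1,1,1,1,1,1,1,1,1,2).

From H_k ≅ ker(∂_k) / im(∂_{k+1}) we obtain:

  H_0: rank C_0 − rank ∂_1 = 6 − 5 = 1, and the invariant factors of ∂_1 are all 1, so H_0 ≅ Z.
  H_1: rank ker ∂_1 − rank ∂_2 = (15 − 5) − 10 = 0, and ∂_2 has invariant factor 2 > 1, so H_1 ≅ Z/2Z.
  H_2: rank ker ∂_2 − rank ∂_3 = (10 − 10) − 0 = 0, and there is no ∂_3, so H_2 ≅ 0.

H_0 = Z,  H_1 = Z/2Z,  H_2 = 0.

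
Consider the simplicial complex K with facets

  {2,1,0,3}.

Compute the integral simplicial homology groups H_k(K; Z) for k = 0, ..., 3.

H_0 ≅ Z,  H_1 = 0,  H_2 = 0,  H_3 = 0.

Order the vertices as 0 < 1 < 2 < 3. Listing each simplex with vertices in this order, K has dimension 3 with simplices:

  0-simplices (4): [0], [1], [2], [3]
  1-simplices (6): [0,1], [0,2], [0,3], [1,2], [1,3], [2,3]
  2-simplices (4): [0,1,2], [0,1,3], [0,2,3], [1,2,3]
  3-simplices (1): [0,1,2,3]

Hence C_0 ≅ Z^4, C_1 ≅ Z^6, C_2 ≅ Z^4, C_3 ≅ Z^1.

The boundary map ∂_1: C_1 → C_0 is given by ∂[p,q] = [q] − [p].
The resulting 4×6 matrix has rank 3, and its Smith normal form has invariant factors (1,1,1).

∂_2: C_2 → C_1 maps a triangle to the signed sum of its edges. For instance
  ∂[0,1,2] = [1,2] − [0,2] + [0,1],
  ∂[0,1,3] = [1,3] − [0,3] + [0,1].
The resulting 6×4 matrix has rank 3, and its Smith normal form has invariant factors (1,1,1).

∂_3: C_3 → C_2 sends each 3-simplex σ to the alternating sum Σ_i (−1)^i (σ with its i-th vertex removed). For instance
  ∂[0,1,2,3] = [1,2,3] − [0,2,3] + [0,1,3] − [0,1,2].
This gives a 4×1 integer matrix of rank 1; reducing to Smith normal form yields diagonal entries (1).

Computing H_k = (kernel of ∂_k) / (image of ∂_{k+1}):

  H_0: rank C_0 − rank ∂_1 = 4 − 3 = 1, and the invariant factors of ∂_1 are all 1, so H_0 ≅ Z.
  H_1: rank ker ∂_1 − rank ∂_2 = (6 − 3) − 3 = 0, and the invariant factors of ∂_2 are all 1, so H_1 ≅ 0.
  H_2: rank ker ∂_2 − rank ∂_3 = (4 − 3) − 1 = 0, and the invariant factors of ∂_3 are all 1, so H_2 ≅ 0.
  H_3: rank ker ∂_3 − rank ∂_4 = (1 − 1) − 0 = 0, and there is no ∂_4, so H_3 ≅ 0.

(K is a triangulation of the 3-simplex.)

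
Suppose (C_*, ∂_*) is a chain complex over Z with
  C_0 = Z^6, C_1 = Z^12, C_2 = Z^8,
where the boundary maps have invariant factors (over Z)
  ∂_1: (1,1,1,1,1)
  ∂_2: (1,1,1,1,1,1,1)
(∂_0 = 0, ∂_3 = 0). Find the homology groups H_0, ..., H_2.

H_0 = Z,  H_1 = 0,  H_2 = Z.

H_0: b_0 = 6 − 0 − 5 = 1; torsion from ∂_1 factors > 1: none. So H_0 = Z.
H_1: b_1 = 12 − 5 − 7 = 0; torsion from ∂_2 factors > 1: none. So H_1 = 0.
H_2: b_2 = 8 − 7 − 0 = 1; torsion from ∂_3 factors > 1: none. So H_2 = Z.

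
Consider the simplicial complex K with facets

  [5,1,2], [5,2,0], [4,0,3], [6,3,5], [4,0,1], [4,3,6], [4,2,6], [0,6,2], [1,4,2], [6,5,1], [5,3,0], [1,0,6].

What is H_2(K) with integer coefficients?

H_2 = 0.

K has 7 vertices, 18 edges, 12 triangles.
rank ∂_2 = 12, rank ∂_3 = 0 ⇒ b_2 = 12 − 12 − 0 = 0. So H_2 = 0.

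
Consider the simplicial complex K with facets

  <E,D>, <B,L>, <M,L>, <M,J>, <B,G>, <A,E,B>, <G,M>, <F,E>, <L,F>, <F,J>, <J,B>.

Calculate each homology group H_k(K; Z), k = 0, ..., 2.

Order the vertices as A < B < D < E < F < G < J < L < M. Listing each simplex with vertices in this order, K has dimension 2 with simplices:

  0-simplices (9): A, B, D, E, F, G, J, L, M
  1-simplices (13): AB, AE, BE, BG, BJ, BL, DE, EF, FJ, FL, GM, JM, LM
  2-simplices (1): ABE

so the chain groups are C_0 ≅ Z^9, C_1 ≅ Z^13, C_2 ≅ Z^1.

∂_1: C_1 → C_0 sends each edge [p,q] (with p < q) to q − p. For instance
  ∂GM = M − G.
The 9×13 boundary matrix has rank 8 and Smith normal form diag(1,1,1,1,1,1,1,1).

The boundary map ∂_2: C_2 → C_1 maps a triangle to the signed sum of its edges. For instance
  ∂ABE = BE − AE + AB.
This gives a 13×1 integer matrix of rank 1; reducing to Smith normal form yields diagonal entries (1).

Reading off H_k = ker ∂_k / im ∂_{k+1}:

  H_0: rank C_0 − rank ∂_1 = 9 − 8 = 1, and the invariant factors of ∂_1 are all 1, so H_0 ≅ Z.
  H_1: rank ker ∂_1 − rank ∂_2 = (13 − 8) − 1 = 4, and the invariant factors of ∂_2 are all 1, so H_1 ≅ Z^4.
  H_2: rank ker ∂_2 − rank ∂_3 = (1 − 1) − 0 = 0, and there is no ∂_3, so H_2 ≅ 0.

H_0 = Z,  H_1 = Z^4,  H_2 = 0.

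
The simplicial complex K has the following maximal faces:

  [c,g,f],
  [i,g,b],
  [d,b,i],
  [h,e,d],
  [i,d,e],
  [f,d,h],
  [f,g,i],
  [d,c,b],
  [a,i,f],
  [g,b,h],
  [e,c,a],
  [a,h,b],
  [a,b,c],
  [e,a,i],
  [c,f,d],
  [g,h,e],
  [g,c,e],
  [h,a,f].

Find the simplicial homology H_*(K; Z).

Fix the vertex order a < b < c < d < e < f < g < h < i and write every simplex with vertices in increasing order. Then dim K = 2 and the simplices of K are:

  0-simplices (9): a, b, c, d, e, f, g, h, i
  1-simplices (27): ab, ac, ae, af, ah, ai, bc, bd, bg, bh, bi, cd, ce, cf, cg, de, df, dh, di, eg, eh, ei, fg, fh, fi, gh, gi
  2-simplices (18): abc, abh, ace, aei, afh, afi, bcd, bdi, bgh, bgi, cdf, ceg, cfg, deh, dei, dfh, egh, fgi

so the chain groups are C_0 ≅ Z^9, C_1 ≅ Z^27, C_2 ≅ Z^18.

The boundary map ∂_1: C_1 → C_0 sends each edge [p,q] (with p < q) to q − p. For instance
  ∂bd = d − b.
The resulting 9×27 matrix has rank 8, and its Smith normal form has invariant factors (1,1,1,1,1,1,1,1).

∂_2: C_2 → C_1 maps a triangle to the signed sum of its edges. For instance
  ∂afh = fh − ah + af,
  ∂deh = eh − dh + de.
As a 27×18 matrix over Z this has rank 17, with invariant factors (1,1,1,1,1,1,1,1,1,1,1,1,1,1,1,1,1).

Now H_k = ker ∂_k / im ∂_{k+1}, so:

  H_0: rank C_0 − rank ∂_1 = 9 − 8 = 1, and the invariant factors of ∂_1 are all 1, so H_0 ≅ Z.
  H_1: rank ker ∂_1 − rank ∂_2 = (27 − 8) − 17 = 2, and the invariant factors of ∂_2 are all 1, so H_1 ≅ Z^2.
  H_2: rank ker ∂_2 − rank ∂_3 = (18 − 17) − 0 = 1, and there is no ∂_3, so H_2 ≅ Z.

As a check, the Euler characteristic is 9 − 27 + 18 = 0, which agrees with 1 − 2 + 1 = 0.

H_0 ≅ Z,  H_1 ≅ Z^2,  H_2 ≅ Z.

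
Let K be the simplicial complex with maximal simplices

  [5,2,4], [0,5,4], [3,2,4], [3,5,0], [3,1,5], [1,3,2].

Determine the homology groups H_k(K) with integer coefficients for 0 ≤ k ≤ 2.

H_0 ≅ Z,  H_1 ≅ Z,  H_2 = 0.

Take the total order 0 < 1 < 2 < 3 < 4 < 5 on the vertex set. Then K (dimension 2) consists of the simplices:

  0-simplices (6): [0], [1], [2], [3], [4], [5]
  1-simplices (12): [0,3], [0,4], [0,5], [1,2], [1,3], [1,5], [2,3], [2,4], [2,5], [3,4], [3,5], [4,5]
  2-simplices (6): [0,3,5], [0,4,5], [1,2,3], [1,3,5], [2,3,4], [2,4,5]

giving chain groups C_0 ≅ Z^6, C_1 ≅ Z^12, C_2 ≅ Z^6.

The boundary map ∂_1: C_1 → C_0 maps an edge to its endpoints' difference, ∂[p,q] = q − p.
As a 6×12 matrix over Z this has rank 5, with invariant factors (1,1,1,1,1).

The boundary map ∂_2: C_2 → C_1 acts by ∂[p,q,r] = [q,r] − [p,r] + [p,q]. For instance
  ∂[1,3,5] = [3,5] − [1,5] + [1,3],
  ∂[0,3,5] = [3,5] − [0,5] + [0,3].
The resulting 12×6 matrix has rank 6, and its Smith normal form has invariant factors (1,1,1,1,1,1).

Now H_k = ker ∂_k / im ∂_{k+1}, so:

  H_0: rank C_0 − rank ∂_1 = 6 − 5 = 1, and the invariant factors of ∂_1 are all 1, so H_0 ≅ Z.
  H_1: rank ker ∂_1 − rank ∂_2 = (12 − 5) − 6 = 1, and the invariant factors of ∂_2 are all 1, so H_1 ≅ Z.
  H_2: rank ker ∂_2 − rank ∂_3 = (6 − 6) − 0 = 0, and there is no ∂_3, so H_2 ≅ 0.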